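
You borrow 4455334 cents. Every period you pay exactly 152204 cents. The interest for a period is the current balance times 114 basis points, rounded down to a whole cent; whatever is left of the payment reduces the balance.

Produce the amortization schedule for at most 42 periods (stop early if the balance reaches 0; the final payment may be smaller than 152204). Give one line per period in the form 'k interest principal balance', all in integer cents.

1 50790 101414 4353920
2 49634 102570 4251350
3 48465 103739 4147611
4 47282 104922 4042689
5 46086 106118 3936571
6 44876 107328 3829243
7 43653 108551 3720692
8 42415 109789 3610903
9 41164 111040 3499863
10 39898 112306 3387557
11 38618 113586 3273971
12 37323 114881 3159090
13 36013 116191 3042899
14 34689 117515 2925384
15 33349 118855 2806529
16 31994 120210 2686319
17 30624 121580 2564739
18 29238 122966 2441773
19 27836 124368 2317405
20 26418 125786 2191619
21 24984 127220 2064399
22 23534 128670 1935729
23 22067 130137 1805592
24 20583 131621 1673971
25 19083 133121 1540850
26 17565 134639 1406211
27 16030 136174 1270037
28 14478 137726 1132311
29 12908 139296 993015
30 11320 140884 852131
31 9714 142490 709641
32 8089 144115 565526
33 6446 145758 419768
34 4785 147419 272349
35 3104 149100 123249
36 1405 123249 0

1. interest=⌊4455334·114/10000⌋=50790; principal=152204-50790=101414; balance=4455334-101414=4353920
2. interest=⌊4353920·114/10000⌋=49634; principal=152204-49634=102570; balance=4353920-102570=4251350
3. interest=⌊4251350·114/10000⌋=48465; principal=152204-48465=103739; balance=4251350-103739=4147611
4. interest=⌊4147611·114/10000⌋=47282; principal=152204-47282=104922; balance=4147611-104922=4042689
5. interest=⌊4042689·114/10000⌋=46086; principal=152204-46086=106118; balance=4042689-106118=3936571
6. interest=⌊3936571·114/10000⌋=44876; principal=152204-44876=107328; balance=3936571-107328=3829243
7. interest=⌊3829243·114/10000⌋=43653; principal=152204-43653=108551; balance=3829243-108551=3720692
8. interest=⌊3720692·114/10000⌋=42415; principal=152204-42415=109789; balance=3720692-109789=3610903
9. interest=⌊3610903·114/10000⌋=41164; principal=152204-41164=111040; balance=3610903-111040=3499863
10. interest=⌊3499863·114/10000⌋=39898; principal=152204-39898=112306; balance=3499863-112306=3387557
11. interest=⌊3387557·114/10000⌋=38618; principal=152204-38618=113586; balance=3387557-113586=3273971
12. interest=⌊3273971·114/10000⌋=37323; principal=152204-37323=114881; balance=3273971-114881=3159090
13. interest=⌊3159090·114/10000⌋=36013; principal=152204-36013=116191; balance=3159090-116191=3042899
14. interest=⌊3042899·114/10000⌋=34689; principal=152204-34689=117515; balance=3042899-117515=2925384
15. interest=⌊2925384·114/10000⌋=33349; principal=152204-33349=118855; balance=2925384-118855=2806529
16. interest=⌊2806529·114/10000⌋=31994; principal=152204-31994=120210; balance=2806529-120210=2686319
17. interest=⌊2686319·114/10000⌋=30624; principal=152204-30624=121580; balance=2686319-121580=2564739
18. interest=⌊2564739·114/10000⌋=29238; principal=152204-29238=122966; balance=2564739-122966=2441773
19. interest=⌊2441773·114/10000⌋=27836; principal=152204-27836=124368; balance=2441773-124368=2317405
20. interest=⌊2317405·114/10000⌋=26418; principal=152204-26418=125786; balance=2317405-125786=2191619
21. interest=⌊2191619·114/10000⌋=24984; principal=152204-24984=127220; balance=2191619-127220=2064399
22. interest=⌊2064399·114/10000⌋=23534; principal=152204-23534=128670; balance=2064399-128670=1935729
23. interest=⌊1935729·114/10000⌋=22067; principal=152204-22067=130137; balance=1935729-130137=1805592
24. interest=⌊1805592·114/10000⌋=20583; principal=152204-20583=131621; balance=1805592-131621=1673971
25. interest=⌊1673971·114/10000⌋=19083; principal=152204-19083=133121; balance=1673971-133121=1540850
26. interest=⌊1540850·114/10000⌋=17565; principal=152204-17565=134639; balance=1540850-134639=1406211
27. interest=⌊1406211·114/10000⌋=16030; principal=152204-16030=136174; balance=1406211-136174=1270037
28. interest=⌊1270037·114/10000⌋=14478; principal=152204-14478=137726; balance=1270037-137726=1132311
29. interest=⌊1132311·114/10000⌋=12908; principal=152204-12908=139296; balance=1132311-139296=993015
30. interest=⌊993015·114/10000⌋=11320; principal=152204-11320=140884; balance=993015-140884=852131
31. interest=⌊852131·114/10000⌋=9714; principal=152204-9714=142490; balance=852131-142490=709641
32. interest=⌊709641·114/10000⌋=8089; principal=152204-8089=144115; balance=709641-144115=565526
33. interest=⌊565526·114/10000⌋=6446; principal=152204-6446=145758; balance=565526-145758=419768
34. interest=⌊419768·114/10000⌋=4785; principal=152204-4785=147419; balance=419768-147419=272349
35. interest=⌊272349·114/10000⌋=3104; principal=152204-3104=149100; balance=272349-149100=123249
36. interest=⌊123249·114/10000⌋=1405; principal=min(152204-1405,123249)=123249; balance=123249-123249=0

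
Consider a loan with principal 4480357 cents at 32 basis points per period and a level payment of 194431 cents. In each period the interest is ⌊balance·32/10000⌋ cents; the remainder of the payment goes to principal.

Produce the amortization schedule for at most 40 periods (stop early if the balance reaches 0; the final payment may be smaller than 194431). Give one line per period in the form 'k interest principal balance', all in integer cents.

1 14337 180094 4300263
2 13760 180671 4119592
3 13182 181249 3938343
4 12602 181829 3756514
5 12020 182411 3574103
6 11437 182994 3391109
7 10851 183580 3207529
8 10264 184167 3023362
9 9674 184757 2838605
10 9083 185348 2653257
11 8490 185941 2467316
12 7895 186536 2280780
13 7298 187133 2093647
14 6699 187732 1905915
15 6098 188333 1717582
16 5496 188935 1528647
17 4891 189540 1339107
18 4285 190146 1148961
19 3676 190755 958206
20 3066 191365 766841
21 2453 191978 574863
22 1839 192592 382271
23 1223 193208 189063
24 605 189063 0

1. interest=⌊4480357·32/10000⌋=14337; principal=194431-14337=180094; balance=4480357-180094=4300263
2. interest=⌊4300263·32/10000⌋=13760; principal=194431-13760=180671; balance=4300263-180671=4119592
3. interest=⌊4119592·32/10000⌋=13182; principal=194431-13182=181249; balance=4119592-181249=3938343
4. interest=⌊3938343·32/10000⌋=12602; principal=194431-12602=181829; balance=3938343-181829=3756514
5. interest=⌊3756514·32/10000⌋=12020; principal=194431-12020=182411; balance=3756514-182411=3574103
6. interest=⌊3574103·32/10000⌋=11437; principal=194431-11437=182994; balance=3574103-182994=3391109
7. interest=⌊3391109·32/10000⌋=10851; principal=194431-10851=183580; balance=3391109-183580=3207529
8. interest=⌊3207529·32/10000⌋=10264; principal=194431-10264=184167; balance=3207529-184167=3023362
9. interest=⌊3023362·32/10000⌋=9674; principal=194431-9674=184757; balance=3023362-184757=2838605
10. interest=⌊2838605·32/10000⌋=9083; principal=194431-9083=185348; balance=2838605-185348=2653257
11. interest=⌊2653257·32/10000⌋=8490; principal=194431-8490=185941; balance=2653257-185941=2467316
12. interest=⌊2467316·32/10000⌋=7895; principal=194431-7895=186536; balance=2467316-186536=2280780
13. interest=⌊2280780·32/10000⌋=7298; principal=194431-7298=187133; balance=2280780-187133=2093647
14. interest=⌊2093647·32/10000⌋=6699; principal=194431-6699=187732; balance=2093647-187732=1905915
15. interest=⌊1905915·32/10000⌋=6098; principal=194431-6098=188333; balance=1905915-188333=1717582
16. interest=⌊1717582·32/10000⌋=5496; principal=194431-5496=188935; balance=1717582-188935=1528647
17. interest=⌊1528647·32/10000⌋=4891; principal=194431-4891=189540; balance=1528647-189540=1339107
18. interest=⌊1339107·32/10000⌋=4285; principal=194431-4285=190146; balance=1339107-190146=1148961
19. interest=⌊1148961·32/10000⌋=3676; principal=194431-3676=190755; balance=1148961-190755=958206
20. interest=⌊958206·32/10000⌋=3066; principal=194431-3066=191365; balance=958206-191365=766841
21. interest=⌊766841·32/10000⌋=2453; principal=194431-2453=191978; balance=766841-191978=574863
22. interest=⌊574863·32/10000⌋=1839; principal=194431-1839=192592; balance=574863-192592=382271
23. interest=⌊382271·32/10000⌋=1223; principal=194431-1223=193208; balance=382271-193208=189063
24. interest=⌊189063·32/10000⌋=605; principal=min(194431-605,189063)=189063; balance=189063-189063=0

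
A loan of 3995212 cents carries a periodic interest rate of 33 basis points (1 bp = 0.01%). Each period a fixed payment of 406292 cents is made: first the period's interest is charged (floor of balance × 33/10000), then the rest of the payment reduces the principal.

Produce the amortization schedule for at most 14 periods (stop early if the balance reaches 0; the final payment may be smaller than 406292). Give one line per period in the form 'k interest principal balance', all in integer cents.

1 13184 393108 3602104
2 11886 394406 3207698
3 10585 395707 2811991
4 9279 397013 2414978
5 7969 398323 2016655
6 6654 399638 1617017
7 5336 400956 1216061
8 4013 402279 813782
9 2685 403607 410175
10 1353 404939 5236
11 17 5236 0

1. interest=⌊3995212·33/10000⌋=13184; principal=406292-13184=393108; balance=3995212-393108=3602104
2. interest=⌊3602104·33/10000⌋=11886; principal=406292-11886=394406; balance=3602104-394406=3207698
3. interest=⌊3207698·33/10000⌋=10585; principal=406292-10585=395707; balance=3207698-395707=2811991
4. interest=⌊2811991·33/10000⌋=9279; principal=406292-9279=397013; balance=2811991-397013=2414978
5. interest=⌊2414978·33/10000⌋=7969; principal=406292-7969=398323; balance=2414978-398323=2016655
6. interest=⌊2016655·33/10000⌋=6654; principal=406292-6654=399638; balance=2016655-399638=1617017
7. interest=⌊1617017·33/10000⌋=5336; principal=406292-5336=400956; balance=1617017-400956=1216061
8. interest=⌊1216061·33/10000⌋=4013; principal=406292-4013=402279; balance=1216061-402279=813782
9. interest=⌊813782·33/10000⌋=2685; principal=406292-2685=403607; balance=813782-403607=410175
10. interest=⌊410175·33/10000⌋=1353; principal=406292-1353=404939; balance=410175-404939=5236
11. interest=⌊5236·33/10000⌋=17; principal=min(406292-17,5236)=5236; balance=5236-5236=0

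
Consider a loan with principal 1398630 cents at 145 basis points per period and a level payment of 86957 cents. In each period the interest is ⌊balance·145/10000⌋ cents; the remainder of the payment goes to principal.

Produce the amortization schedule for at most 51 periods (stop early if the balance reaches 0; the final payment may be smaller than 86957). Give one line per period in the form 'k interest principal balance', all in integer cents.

1. interest=⌊1398630·145/10000⌋=20280; principal=86957-20280=66677; balance=1398630-66677=1331953
2. interest=⌊1331953·145/10000⌋=19313; principal=86957-19313=67644; balance=1331953-67644=1264309
3. interest=⌊1264309·145/10000⌋=18332; principal=86957-18332=68625; balance=1264309-68625=1195684
4. interest=⌊1195684·145/10000⌋=17337; principal=86957-17337=69620; balance=1195684-69620=1126064
5. interest=⌊1126064·145/10000⌋=16327; principal=86957-16327=70630; balance=1126064-70630=1055434
6. interest=⌊1055434·145/10000⌋=15303; principal=86957-15303=71654; balance=1055434-71654=983780
7. interest=⌊983780·145/10000⌋=14264; principal=86957-14264=72693; balance=983780-72693=911087
8. interest=⌊911087·145/10000⌋=13210; principal=86957-13210=73747; balance=911087-73747=837340
9. interest=⌊837340·145/10000⌋=12141; principal=86957-12141=74816; balance=837340-74816=762524
10. interest=⌊762524·145/10000⌋=11056; principal=86957-11056=75901; balance=762524-75901=686623
11. interest=⌊686623·145/10000⌋=9956; principal=86957-9956=77001; balance=686623-77001=609622
12. interest=⌊609622·145/10000⌋=8839; principal=86957-8839=78118; balance=609622-78118=531504
13. interest=⌊531504·145/10000⌋=7706; principal=86957-7706=79251; balance=531504-79251=452253
14. interest=⌊452253·145/10000⌋=6557; principal=86957-6557=80400; balance=452253-80400=371853
15. interest=⌊371853·145/10000⌋=5391; principal=86957-5391=81566; balance=371853-81566=290287
16. interest=⌊290287·145/10000⌋=4209; principal=86957-4209=82748; balance=290287-82748=207539
17. interest=⌊207539·145/10000⌋=3009; principal=86957-3009=83948; balance=207539-83948=123591
18. interest=⌊123591·145/10000⌋=1792; principal=86957-1792=85165; balance=123591-85165=38426
19. interest=⌊38426·145/10000⌋=557; principal=min(86957-557,38426)=38426; balance=38426-38426=0

1 20280 66677 1331953
2 19313 67644 1264309
3 18332 68625 1195684
4 17337 69620 1126064
5 16327 70630 1055434
6 15303 71654 983780
7 14264 72693 911087
8 13210 73747 837340
9 12141 74816 762524
10 11056 75901 686623
11 9956 77001 609622
12 8839 78118 531504
13 7706 79251 452253
14 6557 80400 371853
15 5391 81566 290287
16 4209 82748 207539
17 3009 83948 123591
18 1792 85165 38426
19 557 38426 0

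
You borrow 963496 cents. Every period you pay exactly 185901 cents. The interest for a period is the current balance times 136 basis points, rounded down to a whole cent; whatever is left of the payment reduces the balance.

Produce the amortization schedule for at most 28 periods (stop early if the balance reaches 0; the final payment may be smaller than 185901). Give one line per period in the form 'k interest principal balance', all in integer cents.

1. interest=⌊963496·136/10000⌋=13103; principal=185901-13103=172798; balance=963496-172798=790698
2. interest=⌊790698·136/10000⌋=10753; principal=185901-10753=175148; balance=790698-175148=615550
3. interest=⌊615550·136/10000⌋=8371; principal=185901-8371=177530; balance=615550-177530=438020
4. interest=⌊438020·136/10000⌋=5957; principal=185901-5957=179944; balance=438020-179944=258076
5. interest=⌊258076·136/10000⌋=3509; principal=185901-3509=182392; balance=258076-182392=75684
6. interest=⌊75684·136/10000⌋=1029; principal=min(185901-1029,75684)=75684; balance=75684-75684=0

1 13103 172798 790698
2 10753 175148 615550
3 8371 177530 438020
4 5957 179944 258076
5 3509 182392 75684
6 1029 75684 0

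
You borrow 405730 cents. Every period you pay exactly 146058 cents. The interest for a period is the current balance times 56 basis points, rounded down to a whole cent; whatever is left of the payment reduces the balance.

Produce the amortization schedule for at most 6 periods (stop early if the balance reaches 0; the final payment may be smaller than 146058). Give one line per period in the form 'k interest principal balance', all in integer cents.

1. interest=⌊405730·56/10000⌋=2272; principal=146058-2272=143786; balance=405730-143786=261944
2. interest=⌊261944·56/10000⌋=1466; principal=146058-1466=144592; balance=261944-144592=117352
3. interest=⌊117352·56/10000⌋=657; principal=min(146058-657,117352)=117352; balance=117352-117352=0

1 2272 143786 261944
2 1466 144592 117352
3 657 117352 0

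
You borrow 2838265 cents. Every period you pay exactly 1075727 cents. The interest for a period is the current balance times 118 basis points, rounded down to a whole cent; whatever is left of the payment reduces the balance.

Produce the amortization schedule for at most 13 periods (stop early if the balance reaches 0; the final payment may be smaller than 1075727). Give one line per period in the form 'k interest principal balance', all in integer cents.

1 33491 1042236 1796029
2 21193 1054534 741495
3 8749 741495 0

1. interest=⌊2838265·118/10000⌋=33491; principal=1075727-33491=1042236; balance=2838265-1042236=1796029
2. interest=⌊1796029·118/10000⌋=21193; principal=1075727-21193=1054534; balance=1796029-1054534=741495
3. interest=⌊741495·118/10000⌋=8749; principal=min(1075727-8749,741495)=741495; balance=741495-741495=0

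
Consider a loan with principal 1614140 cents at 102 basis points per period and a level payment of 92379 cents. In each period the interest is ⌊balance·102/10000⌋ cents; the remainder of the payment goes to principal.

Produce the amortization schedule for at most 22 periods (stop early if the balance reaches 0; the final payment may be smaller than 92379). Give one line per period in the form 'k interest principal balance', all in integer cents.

1 16464 75915 1538225
2 15689 76690 1461535
3 14907 77472 1384063
4 14117 78262 1305801
5 13319 79060 1226741
6 12512 79867 1146874
7 11698 80681 1066193
8 10875 81504 984689
9 10043 82336 902353
10 9204 83175 819178
11 8355 84024 735154
12 7498 84881 650273
13 6632 85747 564526
14 5758 86621 477905
15 4874 87505 390400
16 3982 88397 302003
17 3080 89299 212704
18 2169 90210 122494
19 1249 91130 31364
20 319 31364 0

1. interest=⌊1614140·102/10000⌋=16464; principal=92379-16464=75915; balance=1614140-75915=1538225
2. interest=⌊1538225·102/10000⌋=15689; principal=92379-15689=76690; balance=1538225-76690=1461535
3. interest=⌊1461535·102/10000⌋=14907; principal=92379-14907=77472; balance=1461535-77472=1384063
4. interest=⌊1384063·102/10000⌋=14117; principal=92379-14117=78262; balance=1384063-78262=1305801
5. interest=⌊1305801·102/10000⌋=13319; principal=92379-13319=79060; balance=1305801-79060=1226741
6. interest=⌊1226741·102/10000⌋=12512; principal=92379-12512=79867; balance=1226741-79867=1146874
7. interest=⌊1146874·102/10000⌋=11698; principal=92379-11698=80681; balance=1146874-80681=1066193
8. interest=⌊1066193·102/10000⌋=10875; principal=92379-10875=81504; balance=1066193-81504=984689
9. interest=⌊984689·102/10000⌋=10043; principal=92379-10043=82336; balance=984689-82336=902353
10. interest=⌊902353·102/10000⌋=9204; principal=92379-9204=83175; balance=902353-83175=819178
11. interest=⌊819178·102/10000⌋=8355; principal=92379-8355=84024; balance=819178-84024=735154
12. interest=⌊735154·102/10000⌋=7498; principal=92379-7498=84881; balance=735154-84881=650273
13. interest=⌊650273·102/10000⌋=6632; principal=92379-6632=85747; balance=650273-85747=564526
14. interest=⌊564526·102/10000⌋=5758; principal=92379-5758=86621; balance=564526-86621=477905
15. interest=⌊477905·102/10000⌋=4874; principal=92379-4874=87505; balance=477905-87505=390400
16. interest=⌊390400·102/10000⌋=3982; principal=92379-3982=88397; balance=390400-88397=302003
17. interest=⌊302003·102/10000⌋=3080; principal=92379-3080=89299; balance=302003-89299=212704
18. interest=⌊212704·102/10000⌋=2169; principal=92379-2169=90210; balance=212704-90210=122494
19. interest=⌊122494·102/10000⌋=1249; principal=92379-1249=91130; balance=122494-91130=31364
20. interest=⌊31364·102/10000⌋=319; principal=min(92379-319,31364)=31364; balance=31364-31364=0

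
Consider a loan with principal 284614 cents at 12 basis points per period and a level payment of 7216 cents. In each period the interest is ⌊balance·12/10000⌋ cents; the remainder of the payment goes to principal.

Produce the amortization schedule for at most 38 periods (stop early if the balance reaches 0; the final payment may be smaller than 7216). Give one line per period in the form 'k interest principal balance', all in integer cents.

1. interest=⌊284614·12/10000⌋=341; principal=7216-341=6875; balance=284614-6875=277739
2. interest=⌊277739·12/10000⌋=333; principal=7216-333=6883; balance=277739-6883=270856
3. interest=⌊270856·12/10000⌋=325; principal=7216-325=6891; balance=270856-6891=263965
4. interest=⌊263965·12/10000⌋=316; principal=7216-316=6900; balance=263965-6900=257065
5. interest=⌊257065·12/10000⌋=308; principal=7216-308=6908; balance=257065-6908=250157
6. interest=⌊250157·12/10000⌋=300; principal=7216-300=6916; balance=250157-6916=243241
7. interest=⌊243241·12/10000⌋=291; principal=7216-291=6925; balance=243241-6925=236316
8. interest=⌊236316·12/10000⌋=283; principal=7216-283=6933; balance=236316-6933=229383
9. interest=⌊229383·12/10000⌋=275; principal=7216-275=6941; balance=229383-6941=222442
10. interest=⌊222442·12/10000⌋=266; principal=7216-266=6950; balance=222442-6950=215492
11. interest=⌊215492·12/10000⌋=258; principal=7216-258=6958; balance=215492-6958=208534
12. interest=⌊208534·12/10000⌋=250; principal=7216-250=6966; balance=208534-6966=201568
13. interest=⌊201568·12/10000⌋=241; principal=7216-241=6975; balance=201568-6975=194593
14. interest=⌊194593·12/10000⌋=233; principal=7216-233=6983; balance=194593-6983=187610
15. interest=⌊187610·12/10000⌋=225; principal=7216-225=6991; balance=187610-6991=180619
16. interest=⌊180619·12/10000⌋=216; principal=7216-216=7000; balance=180619-7000=173619
17. interest=⌊173619·12/10000⌋=208; principal=7216-208=7008; balance=173619-7008=166611
18. interest=⌊166611·12/10000⌋=199; principal=7216-199=7017; balance=166611-7017=159594
19. interest=⌊159594·12/10000⌋=191; principal=7216-191=7025; balance=159594-7025=152569
20. interest=⌊152569·12/10000⌋=183; principal=7216-183=7033; balance=152569-7033=145536
21. interest=⌊145536·12/10000⌋=174; principal=7216-174=7042; balance=145536-7042=138494
22. interest=⌊138494·12/10000⌋=166; principal=7216-166=7050; balance=138494-7050=131444
23. interest=⌊131444·12/10000⌋=157; principal=7216-157=7059; balance=131444-7059=124385
24. interest=⌊124385·12/10000⌋=149; principal=7216-149=7067; balance=124385-7067=117318
25. interest=⌊117318·12/10000⌋=140; principal=7216-140=7076; balance=117318-7076=110242
26. interest=⌊110242·12/10000⌋=132; principal=7216-132=7084; balance=110242-7084=103158
27. interest=⌊103158·12/10000⌋=123; principal=7216-123=7093; balance=103158-7093=96065
28. interest=⌊96065·12/10000⌋=115; principal=7216-115=7101; balance=96065-7101=88964
29. interest=⌊88964·12/10000⌋=106; principal=7216-106=7110; balance=88964-7110=81854
30. interest=⌊81854·12/10000⌋=98; principal=7216-98=7118; balance=81854-7118=74736
31. interest=⌊74736·12/10000⌋=89; principal=7216-89=7127; balance=74736-7127=67609
32. interest=⌊67609·12/10000⌋=81; principal=7216-81=7135; balance=67609-7135=60474
33. interest=⌊60474·12/10000⌋=72; principal=7216-72=7144; balance=60474-7144=53330
34. interest=⌊53330·12/10000⌋=63; principal=7216-63=7153; balance=53330-7153=46177
35. interest=⌊46177·12/10000⌋=55; principal=7216-55=7161; balance=46177-7161=39016
36. interest=⌊39016·12/10000⌋=46; principal=7216-46=7170; balance=39016-7170=31846
37. interest=⌊31846·12/10000⌋=38; principal=7216-38=7178; balance=31846-7178=24668
38. interest=⌊24668·12/10000⌋=29; principal=7216-29=7187; balance=24668-7187=17481

1 341 6875 277739
2 333 6883 270856
3 325 6891 263965
4 316 6900 257065
5 308 6908 250157
6 300 6916 243241
7 291 6925 236316
8 283 6933 229383
9 275 6941 222442
10 266 6950 215492
11 258 6958 208534
12 250 6966 201568
13 241 6975 194593
14 233 6983 187610
15 225 6991 180619
16 216 7000 173619
17 208 7008 166611
18 199 7017 159594
19 191 7025 152569
20 183 7033 145536
21 174 7042 138494
22 166 7050 131444
23 157 7059 124385
24 149 7067 117318
25 140 7076 110242
26 132 7084 103158
27 123 7093 96065
28 115 7101 88964
29 106 7110 81854
30 98 7118 74736
31 89 7127 67609
32 81 7135 60474
33 72 7144 53330
34 63 7153 46177
35 55 7161 39016
36 46 7170 31846
37 38 7178 24668
38 29 7187 17481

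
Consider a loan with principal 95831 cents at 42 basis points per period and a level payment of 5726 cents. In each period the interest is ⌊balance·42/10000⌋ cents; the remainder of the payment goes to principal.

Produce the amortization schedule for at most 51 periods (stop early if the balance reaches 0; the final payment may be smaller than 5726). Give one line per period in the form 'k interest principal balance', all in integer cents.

1 402 5324 90507
2 380 5346 85161
3 357 5369 79792
4 335 5391 74401
5 312 5414 68987
6 289 5437 63550
7 266 5460 58090
8 243 5483 52607
9 220 5506 47101
10 197 5529 41572
11 174 5552 36020
12 151 5575 30445
13 127 5599 24846
14 104 5622 19224
15 80 5646 13578
16 57 5669 7909
17 33 5693 2216
18 9 2216 0

1. interest=⌊95831·42/10000⌋=402; principal=5726-402=5324; balance=95831-5324=90507
2. interest=⌊90507·42/10000⌋=380; principal=5726-380=5346; balance=90507-5346=85161
3. interest=⌊85161·42/10000⌋=357; principal=5726-357=5369; balance=85161-5369=79792
4. interest=⌊79792·42/10000⌋=335; principal=5726-335=5391; balance=79792-5391=74401
5. interest=⌊74401·42/10000⌋=312; principal=5726-312=5414; balance=74401-5414=68987
6. interest=⌊68987·42/10000⌋=289; principal=5726-289=5437; balance=68987-5437=63550
7. interest=⌊63550·42/10000⌋=266; principal=5726-266=5460; balance=63550-5460=58090
8. interest=⌊58090·42/10000⌋=243; principal=5726-243=5483; balance=58090-5483=52607
9. interest=⌊52607·42/10000⌋=220; principal=5726-220=5506; balance=52607-5506=47101
10. interest=⌊47101·42/10000⌋=197; principal=5726-197=5529; balance=47101-5529=41572
11. interest=⌊41572·42/10000⌋=174; principal=5726-174=5552; balance=41572-5552=36020
12. interest=⌊36020·42/10000⌋=151; principal=5726-151=5575; balance=36020-5575=30445
13. interest=⌊30445·42/10000⌋=127; principal=5726-127=5599; balance=30445-5599=24846
14. interest=⌊24846·42/10000⌋=104; principal=5726-104=5622; balance=24846-5622=19224
15. interest=⌊19224·42/10000⌋=80; principal=5726-80=5646; balance=19224-5646=13578
16. interest=⌊13578·42/10000⌋=57; principal=5726-57=5669; balance=13578-5669=7909
17. interest=⌊7909·42/10000⌋=33; principal=5726-33=5693; balance=7909-5693=2216
18. interest=⌊2216·42/10000⌋=9; principal=min(5726-9,2216)=2216; balance=2216-2216=0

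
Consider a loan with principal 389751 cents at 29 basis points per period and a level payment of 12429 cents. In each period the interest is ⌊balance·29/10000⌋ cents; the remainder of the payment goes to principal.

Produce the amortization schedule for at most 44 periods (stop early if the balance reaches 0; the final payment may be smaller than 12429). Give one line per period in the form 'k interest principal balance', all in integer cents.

1 1130 11299 378452
2 1097 11332 367120
3 1064 11365 355755
4 1031 11398 344357
5 998 11431 332926
6 965 11464 321462
7 932 11497 309965
8 898 11531 298434
9 865 11564 286870
10 831 11598 275272
11 798 11631 263641
12 764 11665 251976
13 730 11699 240277
14 696 11733 228544
15 662 11767 216777
16 628 11801 204976
17 594 11835 193141
18 560 11869 181272
19 525 11904 169368
20 491 11938 157430
21 456 11973 145457
22 421 12008 133449
23 387 12042 121407
24 352 12077 109330
25 317 12112 97218
26 281 12148 85070
27 246 12183 72887
28 211 12218 60669
29 175 12254 48415
30 140 12289 36126
31 104 12325 23801
32 69 12360 11441
33 33 11441 0

1. interest=⌊389751·29/10000⌋=1130; principal=12429-1130=11299; balance=389751-11299=378452
2. interest=⌊378452·29/10000⌋=1097; principal=12429-1097=11332; balance=378452-11332=367120
3. interest=⌊367120·29/10000⌋=1064; principal=12429-1064=11365; balance=367120-11365=355755
4. interest=⌊355755·29/10000⌋=1031; principal=12429-1031=11398; balance=355755-11398=344357
5. interest=⌊344357·29/10000⌋=998; principal=12429-998=11431; balance=344357-11431=332926
6. interest=⌊332926·29/10000⌋=965; principal=12429-965=11464; balance=332926-11464=321462
7. interest=⌊321462·29/10000⌋=932; principal=12429-932=11497; balance=321462-11497=309965
8. interest=⌊309965·29/10000⌋=898; principal=12429-898=11531; balance=309965-11531=298434
9. interest=⌊298434·29/10000⌋=865; principal=12429-865=11564; balance=298434-11564=286870
10. interest=⌊286870·29/10000⌋=831; principal=12429-831=11598; balance=286870-11598=275272
11. interest=⌊275272·29/10000⌋=798; principal=12429-798=11631; balance=275272-11631=263641
12. interest=⌊263641·29/10000⌋=764; principal=12429-764=11665; balance=263641-11665=251976
13. interest=⌊251976·29/10000⌋=730; principal=12429-730=11699; balance=251976-11699=240277
14. interest=⌊240277·29/10000⌋=696; principal=12429-696=11733; balance=240277-11733=228544
15. interest=⌊228544·29/10000⌋=662; principal=12429-662=11767; balance=228544-11767=216777
16. interest=⌊216777·29/10000⌋=628; principal=12429-628=11801; balance=216777-11801=204976
17. interest=⌊204976·29/10000⌋=594; principal=12429-594=11835; balance=204976-11835=193141
18. interest=⌊193141·29/10000⌋=560; principal=12429-560=11869; balance=193141-11869=181272
19. interest=⌊181272·29/10000⌋=525; principal=12429-525=11904; balance=181272-11904=169368
20. interest=⌊169368·29/10000⌋=491; principal=12429-491=11938; balance=169368-11938=157430
21. interest=⌊157430·29/10000⌋=456; principal=12429-456=11973; balance=157430-11973=145457
22. interest=⌊145457·29/10000⌋=421; principal=12429-421=12008; balance=145457-12008=133449
23. interest=⌊133449·29/10000⌋=387; principal=12429-387=12042; balance=133449-12042=121407
24. interest=⌊121407·29/10000⌋=352; principal=12429-352=12077; balance=121407-12077=109330
25. interest=⌊109330·29/10000⌋=317; principal=12429-317=12112; balance=109330-12112=97218
26. interest=⌊97218·29/10000⌋=281; principal=12429-281=12148; balance=97218-12148=85070
27. interest=⌊85070·29/10000⌋=246; principal=12429-246=12183; balance=85070-12183=72887
28. interest=⌊72887·29/10000⌋=211; principal=12429-211=12218; balance=72887-12218=60669
29. interest=⌊60669·29/10000⌋=175; principal=12429-175=12254; balance=60669-12254=48415
30. interest=⌊48415·29/10000⌋=140; principal=12429-140=12289; balance=48415-12289=36126
31. interest=⌊36126·29/10000⌋=104; principal=12429-104=12325; balance=36126-12325=23801
32. interest=⌊23801·29/10000⌋=69; principal=12429-69=12360; balance=23801-12360=11441
33. interest=⌊11441·29/10000⌋=33; principal=min(12429-33,11441)=11441; balance=11441-11441=0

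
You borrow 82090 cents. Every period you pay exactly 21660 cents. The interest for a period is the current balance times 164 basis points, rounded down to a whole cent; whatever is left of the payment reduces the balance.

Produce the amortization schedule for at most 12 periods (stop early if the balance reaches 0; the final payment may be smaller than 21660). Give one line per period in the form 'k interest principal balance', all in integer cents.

1. interest=⌊82090·164/10000⌋=1346; principal=21660-1346=20314; balance=82090-20314=61776
2. interest=⌊61776·164/10000⌋=1013; principal=21660-1013=20647; balance=61776-20647=41129
3. interest=⌊41129·164/10000⌋=674; principal=21660-674=20986; balance=41129-20986=20143
4. interest=⌊20143·164/10000⌋=330; principal=min(21660-330,20143)=20143; balance=20143-20143=0

1 1346 20314 61776
2 1013 20647 41129
3 674 20986 20143
4 330 20143 0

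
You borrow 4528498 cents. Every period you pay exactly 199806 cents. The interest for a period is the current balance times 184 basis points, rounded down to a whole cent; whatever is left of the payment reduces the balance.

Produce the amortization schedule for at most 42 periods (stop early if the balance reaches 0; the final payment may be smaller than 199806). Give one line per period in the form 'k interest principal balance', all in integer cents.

1 83324 116482 4412016
2 81181 118625 4293391
3 78998 120808 4172583
4 76775 123031 4049552
5 74511 125295 3924257
6 72206 127600 3796657
7 69858 129948 3666709
8 67467 132339 3534370
9 65032 134774 3399596
10 62552 137254 3262342
11 60027 139779 3122563
12 57455 142351 2980212
13 54835 144971 2835241
14 52168 147638 2687603
15 49451 150355 2537248
16 46685 153121 2384127
17 43867 155939 2228188
18 40998 158808 2069380
19 38076 161730 1907650
20 35100 164706 1742944
21 32070 167736 1575208
22 28983 170823 1404385
23 25840 173966 1230419
24 22639 177167 1053252
25 19379 180427 872825
26 16059 183747 689078
27 12679 187127 501951
28 9235 190571 311380
29 5729 194077 117303
30 2158 117303 0

1. interest=⌊4528498·184/10000⌋=83324; principal=199806-83324=116482; balance=4528498-116482=4412016
2. interest=⌊4412016·184/10000⌋=81181; principal=199806-81181=118625; balance=4412016-118625=4293391
3. interest=⌊4293391·184/10000⌋=78998; principal=199806-78998=120808; balance=4293391-120808=4172583
4. interest=⌊4172583·184/10000⌋=76775; principal=199806-76775=123031; balance=4172583-123031=4049552
5. interest=⌊4049552·184/10000⌋=74511; principal=199806-74511=125295; balance=4049552-125295=3924257
6. interest=⌊3924257·184/10000⌋=72206; principal=199806-72206=127600; balance=3924257-127600=3796657
7. interest=⌊3796657·184/10000⌋=69858; principal=199806-69858=129948; balance=3796657-129948=3666709
8. interest=⌊3666709·184/10000⌋=67467; principal=199806-67467=132339; balance=3666709-132339=3534370
9. interest=⌊3534370·184/10000⌋=65032; principal=199806-65032=134774; balance=3534370-134774=3399596
10. interest=⌊3399596·184/10000⌋=62552; principal=199806-62552=137254; balance=3399596-137254=3262342
11. interest=⌊3262342·184/10000⌋=60027; principal=199806-60027=139779; balance=3262342-139779=3122563
12. interest=⌊3122563·184/10000⌋=57455; principal=199806-57455=142351; balance=3122563-142351=2980212
13. interest=⌊2980212·184/10000⌋=54835; principal=199806-54835=144971; balance=2980212-144971=2835241
14. interest=⌊2835241·184/10000⌋=52168; principal=199806-52168=147638; balance=2835241-147638=2687603
15. interest=⌊2687603·184/10000⌋=49451; principal=199806-49451=150355; balance=2687603-150355=2537248
16. interest=⌊2537248·184/10000⌋=46685; principal=199806-46685=153121; balance=2537248-153121=2384127
17. interest=⌊2384127·184/10000⌋=43867; principal=199806-43867=155939; balance=2384127-155939=2228188
18. interest=⌊2228188·184/10000⌋=40998; principal=199806-40998=158808; balance=2228188-158808=2069380
19. interest=⌊2069380·184/10000⌋=38076; principal=199806-38076=161730; balance=2069380-161730=1907650
20. interest=⌊1907650·184/10000⌋=35100; principal=199806-35100=164706; balance=1907650-164706=1742944
21. interest=⌊1742944·184/10000⌋=32070; principal=199806-32070=167736; balance=1742944-167736=1575208
22. interest=⌊1575208·184/10000⌋=28983; principal=199806-28983=170823; balance=1575208-170823=1404385
23. interest=⌊1404385·184/10000⌋=25840; principal=199806-25840=173966; balance=1404385-173966=1230419
24. interest=⌊1230419·184/10000⌋=22639; principal=199806-22639=177167; balance=1230419-177167=1053252
25. interest=⌊1053252·184/10000⌋=19379; principal=199806-19379=180427; balance=1053252-180427=872825
26. interest=⌊872825·184/10000⌋=16059; principal=199806-16059=183747; balance=872825-183747=689078
27. interest=⌊689078·184/10000⌋=12679; principal=199806-12679=187127; balance=689078-187127=501951
28. interest=⌊501951·184/10000⌋=9235; principal=199806-9235=190571; balance=501951-190571=311380
29. interest=⌊311380·184/10000⌋=5729; principal=199806-5729=194077; balance=311380-194077=117303
30. interest=⌊117303·184/10000⌋=2158; principal=min(199806-2158,117303)=117303; balance=117303-117303=0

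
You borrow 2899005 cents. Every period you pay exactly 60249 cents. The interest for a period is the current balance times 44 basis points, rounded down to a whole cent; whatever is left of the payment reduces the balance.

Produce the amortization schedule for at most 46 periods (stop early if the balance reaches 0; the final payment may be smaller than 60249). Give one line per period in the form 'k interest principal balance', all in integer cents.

1 12755 47494 2851511
2 12546 47703 2803808
3 12336 47913 2755895
4 12125 48124 2707771
5 11914 48335 2659436
6 11701 48548 2610888
7 11487 48762 2562126
8 11273 48976 2513150
9 11057 49192 2463958
10 10841 49408 2414550
11 10624 49625 2364925
12 10405 49844 2315081
13 10186 50063 2265018
14 9966 50283 2214735
15 9744 50505 2164230
16 9522 50727 2113503
17 9299 50950 2062553
18 9075 51174 2011379
19 8850 51399 1959980
20 8623 51626 1908354
21 8396 51853 1856501
22 8168 52081 1804420
23 7939 52310 1752110
24 7709 52540 1699570
25 7478 52771 1646799
26 7245 53004 1593795
27 7012 53237 1540558
28 6778 53471 1487087
29 6543 53706 1433381
30 6306 53943 1379438
31 6069 54180 1325258
32 5831 54418 1270840
33 5591 54658 1216182
34 5351 54898 1161284
35 5109 55140 1106144
36 4867 55382 1050762
37 4623 55626 995136
38 4378 55871 939265
39 4132 56117 883148
40 3885 56364 826784
41 3637 56612 770172
42 3388 56861 713311
43 3138 57111 656200
44 2887 57362 598838
45 2634 57615 541223
46 2381 57868 483355

1. interest=⌊2899005·44/10000⌋=12755; principal=60249-12755=47494; balance=2899005-47494=2851511
2. interest=⌊2851511·44/10000⌋=12546; principal=60249-12546=47703; balance=2851511-47703=2803808
3. interest=⌊2803808·44/10000⌋=12336; principal=60249-12336=47913; balance=2803808-47913=2755895
4. interest=⌊2755895·44/10000⌋=12125; principal=60249-12125=48124; balance=2755895-48124=2707771
5. interest=⌊2707771·44/10000⌋=11914; principal=60249-11914=48335; balance=2707771-48335=2659436
6. interest=⌊2659436·44/10000⌋=11701; principal=60249-11701=48548; balance=2659436-48548=2610888
7. interest=⌊2610888·44/10000⌋=11487; principal=60249-11487=48762; balance=2610888-48762=2562126
8. interest=⌊2562126·44/10000⌋=11273; principal=60249-11273=48976; balance=2562126-48976=2513150
9. interest=⌊2513150·44/10000⌋=11057; principal=60249-11057=49192; balance=2513150-49192=2463958
10. interest=⌊2463958·44/10000⌋=10841; principal=60249-10841=49408; balance=2463958-49408=2414550
11. interest=⌊2414550·44/10000⌋=10624; principal=60249-10624=49625; balance=2414550-49625=2364925
12. interest=⌊2364925·44/10000⌋=10405; principal=60249-10405=49844; balance=2364925-49844=2315081
13. interest=⌊2315081·44/10000⌋=10186; principal=60249-10186=50063; balance=2315081-50063=2265018
14. interest=⌊2265018·44/10000⌋=9966; principal=60249-9966=50283; balance=2265018-50283=2214735
15. interest=⌊2214735·44/10000⌋=9744; principal=60249-9744=50505; balance=2214735-50505=2164230
16. interest=⌊2164230·44/10000⌋=9522; principal=60249-9522=50727; balance=2164230-50727=2113503
17. interest=⌊2113503·44/10000⌋=9299; principal=60249-9299=50950; balance=2113503-50950=2062553
18. interest=⌊2062553·44/10000⌋=9075; principal=60249-9075=51174; balance=2062553-51174=2011379
19. interest=⌊2011379·44/10000⌋=8850; principal=60249-8850=51399; balance=2011379-51399=1959980
20. interest=⌊1959980·44/10000⌋=8623; principal=60249-8623=51626; balance=1959980-51626=1908354
21. interest=⌊1908354·44/10000⌋=8396; principal=60249-8396=51853; balance=1908354-51853=1856501
22. interest=⌊1856501·44/10000⌋=8168; principal=60249-8168=52081; balance=1856501-52081=1804420
23. interest=⌊1804420·44/10000⌋=7939; principal=60249-7939=52310; balance=1804420-52310=1752110
24. interest=⌊1752110·44/10000⌋=7709; principal=60249-7709=52540; balance=1752110-52540=1699570
25. interest=⌊1699570·44/10000⌋=7478; principal=60249-7478=52771; balance=1699570-52771=1646799
26. interest=⌊1646799·44/10000⌋=7245; principal=60249-7245=53004; balance=1646799-53004=1593795
27. interest=⌊1593795·44/10000⌋=7012; principal=60249-7012=53237; balance=1593795-53237=1540558
28. interest=⌊1540558·44/10000⌋=6778; principal=60249-6778=53471; balance=1540558-53471=1487087
29. interest=⌊1487087·44/10000⌋=6543; principal=60249-6543=53706; balance=1487087-53706=1433381
30. interest=⌊1433381·44/10000⌋=6306; principal=60249-6306=53943; balance=1433381-53943=1379438
31. interest=⌊1379438·44/10000⌋=6069; principal=60249-6069=54180; balance=1379438-54180=1325258
32. interest=⌊1325258·44/10000⌋=5831; principal=60249-5831=54418; balance=1325258-54418=1270840
33. interest=⌊1270840·44/10000⌋=5591; principal=60249-5591=54658; balance=1270840-54658=1216182
34. interest=⌊1216182·44/10000⌋=5351; principal=60249-5351=54898; balance=1216182-54898=1161284
35. interest=⌊1161284·44/10000⌋=5109; principal=60249-5109=55140; balance=1161284-55140=1106144
36. interest=⌊1106144·44/10000⌋=4867; principal=60249-4867=55382; balance=1106144-55382=1050762
37. interest=⌊1050762·44/10000⌋=4623; principal=60249-4623=55626; balance=1050762-55626=995136
38. interest=⌊995136·44/10000⌋=4378; principal=60249-4378=55871; balance=995136-55871=939265
39. interest=⌊939265·44/10000⌋=4132; principal=60249-4132=56117; balance=939265-56117=883148
40. interest=⌊883148·44/10000⌋=3885; principal=60249-3885=56364; balance=883148-56364=826784
41. interest=⌊826784·44/10000⌋=3637; principal=60249-3637=56612; balance=826784-56612=770172
42. interest=⌊770172·44/10000⌋=3388; principal=60249-3388=56861; balance=770172-56861=713311
43. interest=⌊713311·44/10000⌋=3138; principal=60249-3138=57111; balance=713311-57111=656200
44. interest=⌊656200·44/10000⌋=2887; principal=60249-2887=57362; balance=656200-57362=598838
45. interest=⌊598838·44/10000⌋=2634; principal=60249-2634=57615; balance=598838-57615=541223
46. interest=⌊541223·44/10000⌋=2381; principal=60249-2381=57868; balance=541223-57868=483355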